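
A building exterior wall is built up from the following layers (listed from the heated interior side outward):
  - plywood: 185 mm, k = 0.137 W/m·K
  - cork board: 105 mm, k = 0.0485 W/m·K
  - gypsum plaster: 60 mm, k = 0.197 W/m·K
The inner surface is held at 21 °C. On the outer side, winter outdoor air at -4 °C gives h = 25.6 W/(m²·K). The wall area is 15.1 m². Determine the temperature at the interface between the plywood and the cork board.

Model the wall as resistances in series:
R_plywood = L/(kA) = 0.185/(0.137×15.1) = 0.08943 K/W
R_cork board = L/(kA) = 0.105/(0.0485×15.1) = 0.1434 K/W
R_gypsum plaster = L/(kA) = 0.06/(0.197×15.1) = 0.02017 K/W
R_outer film = 1/(h_o·A) = 1/(25.6×15.1) = 0.002587 K/W
R_total = 0.2556 K/W;  Q = ΔT/R_total = 25/0.2556 = 97.82 W
T_interface = T_inner − Q·ΣR(inner→interface) = 21 − 97.8×0.08943

T ≈ 12.3 °C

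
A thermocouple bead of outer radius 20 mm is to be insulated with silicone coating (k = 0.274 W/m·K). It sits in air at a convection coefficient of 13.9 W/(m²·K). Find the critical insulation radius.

For a sphere r_cr = 2k/h = 2×0.274/13.9
r_cr = 39.4 mm; since the bare radius (20 mm) is below r_cr, adding a thin layer of insulation will *increase* heat loss.

r_cr ≈ 39.4 mm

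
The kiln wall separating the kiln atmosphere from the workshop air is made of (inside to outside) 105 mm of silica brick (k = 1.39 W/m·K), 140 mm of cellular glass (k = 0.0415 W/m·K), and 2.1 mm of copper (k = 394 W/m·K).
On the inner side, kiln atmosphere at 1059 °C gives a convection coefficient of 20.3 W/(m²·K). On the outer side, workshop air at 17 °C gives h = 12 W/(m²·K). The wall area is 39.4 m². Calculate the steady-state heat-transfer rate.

Q ≈ 11500 W

Using the resistance-network approach (series):
R_inner film = 1/(h_i·A) = 1/(20.3×39.4) = 0.00125 K/W
R_silica brick = L/(kA) = 0.105/(1.39×39.4) = 0.001917 K/W
R_cellular glass = L/(kA) = 0.14/(0.0415×39.4) = 0.08562 K/W
R_copper = L/(kA) = 0.0021/(394×39.4) = 1.353×10^-7 K/W
R_outer film = 1/(h_o·A) = 1/(12×39.4) = 0.002115 K/W
R_total = 0.0909 K/W
Q = ΔT / R_total = 1042 / 0.0909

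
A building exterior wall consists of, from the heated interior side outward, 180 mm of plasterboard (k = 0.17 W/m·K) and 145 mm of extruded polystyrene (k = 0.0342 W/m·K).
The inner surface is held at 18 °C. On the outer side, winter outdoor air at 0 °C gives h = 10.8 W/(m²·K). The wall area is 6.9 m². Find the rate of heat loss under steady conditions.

Q ≈ 23 W

Model the wall as resistances in series:
R_plasterboard = L/(kA) = 0.18/(0.17×6.9) = 0.1535 K/W
R_extruded polystyrene = L/(kA) = 0.145/(0.0342×6.9) = 0.6145 K/W
R_outer film = 1/(h_o·A) = 1/(10.8×6.9) = 0.01342 K/W
R_total = 0.7813 K/W
Q = ΔT / R_total = 18 / 0.7813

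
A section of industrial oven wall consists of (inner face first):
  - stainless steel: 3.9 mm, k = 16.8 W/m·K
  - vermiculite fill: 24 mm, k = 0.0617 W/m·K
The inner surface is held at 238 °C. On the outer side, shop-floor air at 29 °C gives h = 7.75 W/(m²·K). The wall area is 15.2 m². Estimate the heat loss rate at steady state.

Q ≈ 6130 W

Series thermal resistances:
R_stainless steel = L/(kA) = 0.0039/(16.8×15.2) = 1.527×10^-5 K/W
R_vermiculite fill = L/(kA) = 0.024/(0.0617×15.2) = 0.02559 K/W
R_outer film = 1/(h_o·A) = 1/(7.75×15.2) = 0.008489 K/W
R_total = 0.03409 K/W
Q = ΔT / R_total = 209 / 0.03409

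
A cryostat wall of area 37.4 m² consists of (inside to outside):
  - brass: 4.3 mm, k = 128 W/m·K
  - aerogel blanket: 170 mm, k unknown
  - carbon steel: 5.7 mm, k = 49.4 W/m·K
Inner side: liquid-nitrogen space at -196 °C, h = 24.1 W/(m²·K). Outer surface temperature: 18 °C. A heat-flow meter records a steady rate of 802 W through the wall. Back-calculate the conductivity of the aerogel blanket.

k ≈ 0.0171 W/(m·K)

Using the resistance-network approach (series):
R_inner film = 1/(h_i·A) = 1/(24.1×37.4) = 0.001109 K/W
R_brass = L/(kA) = 0.0043/(128×37.4) = 8.982×10^-7 K/W
R_carbon steel = L/(kA) = 0.0057/(49.4×37.4) = 3.085×10^-6 K/W
Sum of known resistances R_other = 0.001113 K/W
Total R = ΔT/Q = 214/802 = 0.2668 K/W
R_aerogel blanket = R_total − R_other = 0.2657 K/W
k = L/(R·A) = 0.17/(0.2657×37.4)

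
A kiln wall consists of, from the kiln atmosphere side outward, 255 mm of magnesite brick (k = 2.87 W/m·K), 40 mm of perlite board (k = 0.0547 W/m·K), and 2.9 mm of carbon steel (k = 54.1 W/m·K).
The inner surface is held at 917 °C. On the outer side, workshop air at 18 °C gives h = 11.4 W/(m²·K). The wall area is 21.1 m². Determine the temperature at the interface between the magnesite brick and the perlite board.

Treating each layer as a thermal resistance in series:
R_magnesite brick = L/(kA) = 0.255/(2.87×21.1) = 0.004211 K/W
R_perlite board = L/(kA) = 0.04/(0.0547×21.1) = 0.03466 K/W
R_carbon steel = L/(kA) = 0.0029/(54.1×21.1) = 2.54×10^-6 K/W
R_outer film = 1/(h_o·A) = 1/(11.4×21.1) = 0.004157 K/W
R_total = 0.04303 K/W;  Q = ΔT/R_total = 899/0.04303 = 20890 W
T_interface = T_inner − Q·ΣR(inner→interface) = 917 − 20900×0.004211

T ≈ 829 °C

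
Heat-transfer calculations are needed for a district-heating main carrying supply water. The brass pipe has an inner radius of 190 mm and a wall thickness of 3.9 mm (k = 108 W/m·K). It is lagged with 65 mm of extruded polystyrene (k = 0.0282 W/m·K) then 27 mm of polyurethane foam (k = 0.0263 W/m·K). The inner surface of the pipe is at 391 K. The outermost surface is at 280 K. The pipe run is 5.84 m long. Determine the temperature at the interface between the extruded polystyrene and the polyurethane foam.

T ≈ 310 K

Treating each annulus and film as a series resistance:
R_brass pipe wall = ln(193.9/190)/(2π×108×5.84) = 5.127×10^-6 K/W
R_extruded polystyrene = ln(258.9/193.9)/(2π×0.0282×5.84) = 0.2794 K/W
R_polyurethane foam = ln(285.9/258.9)/(2π×0.0263×5.84) = 0.1028 K/W
R_total = 0.3822 K/W
Q = ΔT/R_total = 111/0.3822
Q = 290 W
T_interface = T_inner − Q·ΣR(inner→interface) = 391 − 290×0.2794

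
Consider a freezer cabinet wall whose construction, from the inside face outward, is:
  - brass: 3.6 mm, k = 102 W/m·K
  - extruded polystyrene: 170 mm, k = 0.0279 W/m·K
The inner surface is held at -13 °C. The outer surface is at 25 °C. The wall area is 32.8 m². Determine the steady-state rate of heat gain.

Q ≈ 205 W

Treating each layer as a thermal resistance in series:
R_brass = L/(kA) = 0.0036/(102×32.8) = 1.076×10^-6 K/W
R_extruded polystyrene = L/(kA) = 0.17/(0.0279×32.8) = 0.1858 K/W
R_total = 0.1858 K/W
Q = ΔT / R_total = 38 / 0.1858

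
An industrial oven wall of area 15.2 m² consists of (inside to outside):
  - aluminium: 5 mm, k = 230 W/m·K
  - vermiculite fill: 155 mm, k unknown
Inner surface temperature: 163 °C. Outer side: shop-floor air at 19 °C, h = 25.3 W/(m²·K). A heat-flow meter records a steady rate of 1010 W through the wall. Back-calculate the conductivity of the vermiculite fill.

k ≈ 0.0729 W/(m·K)

Series thermal resistances:
R_aluminium = L/(kA) = 0.005/(230×15.2) = 1.43×10^-6 K/W
R_outer film = 1/(h_o·A) = 1/(25.3×15.2) = 0.0026 K/W
Sum of known resistances R_other = 0.002602 K/W
Total R = ΔT/Q = 144/1010 = 0.1426 K/W
R_vermiculite fill = R_total − R_other = 0.14 K/W
k = L/(R·A) = 0.155/(0.14×15.2)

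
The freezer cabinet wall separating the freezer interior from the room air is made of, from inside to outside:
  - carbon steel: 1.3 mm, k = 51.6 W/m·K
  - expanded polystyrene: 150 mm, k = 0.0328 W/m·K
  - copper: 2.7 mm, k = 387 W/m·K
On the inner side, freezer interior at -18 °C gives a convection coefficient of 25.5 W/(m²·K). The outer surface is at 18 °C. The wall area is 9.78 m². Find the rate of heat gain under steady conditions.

Q ≈ 76.3 W

Using the resistance-network approach (series):
R_inner film = 1/(h_i·A) = 1/(25.5×9.78) = 0.00401 K/W
R_carbon steel = L/(kA) = 0.0013/(51.6×9.78) = 2.576×10^-6 K/W
R_expanded polystyrene = L/(kA) = 0.15/(0.0328×9.78) = 0.4676 K/W
R_copper = L/(kA) = 0.0027/(387×9.78) = 7.134×10^-7 K/W
R_total = 0.4716 K/W
Q = ΔT / R_total = 36 / 0.4716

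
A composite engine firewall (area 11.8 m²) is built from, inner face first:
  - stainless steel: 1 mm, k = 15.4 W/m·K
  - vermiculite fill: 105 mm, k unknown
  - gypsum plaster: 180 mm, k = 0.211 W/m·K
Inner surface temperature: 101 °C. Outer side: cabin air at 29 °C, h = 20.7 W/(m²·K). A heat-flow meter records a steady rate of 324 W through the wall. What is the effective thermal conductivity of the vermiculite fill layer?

k ≈ 0.061 W/(m·K)

Treating each layer as a thermal resistance in series:
R_stainless steel = L/(kA) = 0.001/(15.4×11.8) = 5.503×10^-6 K/W
R_gypsum plaster = L/(kA) = 0.18/(0.211×11.8) = 0.07229 K/W
R_outer film = 1/(h_o·A) = 1/(20.7×11.8) = 0.004094 K/W
Sum of known resistances R_other = 0.07639 K/W
Total R = ΔT/Q = 72/324 = 0.2222 K/W
R_vermiculite fill = R_total − R_other = 0.1458 K/W
k = L/(R·A) = 0.105/(0.1458×11.8)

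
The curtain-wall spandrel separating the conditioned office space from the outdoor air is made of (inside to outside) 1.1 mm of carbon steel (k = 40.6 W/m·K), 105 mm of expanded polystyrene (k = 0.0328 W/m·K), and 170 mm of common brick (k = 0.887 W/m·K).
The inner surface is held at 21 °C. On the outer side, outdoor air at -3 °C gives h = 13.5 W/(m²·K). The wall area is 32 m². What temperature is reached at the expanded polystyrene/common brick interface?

T ≈ -1.16 °C

Series thermal resistances:
R_carbon steel = L/(kA) = 0.0011/(40.6×32) = 8.467×10^-7 K/W
R_expanded polystyrene = L/(kA) = 0.105/(0.0328×32) = 0.1 K/W
R_common brick = L/(kA) = 0.17/(0.887×32) = 0.005989 K/W
R_outer film = 1/(h_o·A) = 1/(13.5×32) = 0.002315 K/W
R_total = 0.1083 K/W;  Q = ΔT/R_total = 24/0.1083 = 221.5 W
T_interface = T_inner − Q·ΣR(inner→interface) = 21 − 222×0.1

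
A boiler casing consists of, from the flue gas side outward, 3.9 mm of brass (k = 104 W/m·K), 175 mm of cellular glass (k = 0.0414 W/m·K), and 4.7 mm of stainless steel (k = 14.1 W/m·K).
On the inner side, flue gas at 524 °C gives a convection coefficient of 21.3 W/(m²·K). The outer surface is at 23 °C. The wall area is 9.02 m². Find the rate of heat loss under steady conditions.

Q ≈ 1060 W

Thermal resistances in series:
R_inner film = 1/(h_i·A) = 1/(21.3×9.02) = 0.005205 K/W
R_brass = L/(kA) = 0.0039/(104×9.02) = 4.157×10^-6 K/W
R_cellular glass = L/(kA) = 0.175/(0.0414×9.02) = 0.4686 K/W
R_stainless steel = L/(kA) = 0.0047/(14.1×9.02) = 3.695×10^-5 K/W
R_total = 0.4739 K/W
Q = ΔT / R_total = 501 / 0.4739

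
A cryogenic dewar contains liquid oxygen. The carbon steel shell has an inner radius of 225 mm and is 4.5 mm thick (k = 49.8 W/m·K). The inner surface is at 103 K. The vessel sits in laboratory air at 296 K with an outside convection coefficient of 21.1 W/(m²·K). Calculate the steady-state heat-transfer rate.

Q ≈ 2690 W

Each spherical layer contributes R = (1/r_i − 1/r_o)/(4πk):
R_carbon steel shell = (1/0.225 − 1/0.2295)/(4π×49.8) = 1.393×10^-4 K/W
R_outer film = 1/(h·4πr_o²) = 1/(21.1×4π×0.2295²) = 0.0716 K/W
R_total = 0.07174 K/W
Q = ΔT/R_total = 193/0.07174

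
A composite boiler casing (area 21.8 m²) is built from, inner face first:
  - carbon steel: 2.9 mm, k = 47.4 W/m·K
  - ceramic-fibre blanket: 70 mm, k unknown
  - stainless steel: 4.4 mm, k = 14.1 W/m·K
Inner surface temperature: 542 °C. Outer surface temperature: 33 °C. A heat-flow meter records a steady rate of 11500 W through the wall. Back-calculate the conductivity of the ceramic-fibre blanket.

Thermal resistances in series:
R_carbon steel = L/(kA) = 0.0029/(47.4×21.8) = 2.806×10^-6 K/W
R_stainless steel = L/(kA) = 0.0044/(14.1×21.8) = 1.431×10^-5 K/W
Sum of known resistances R_other = 1.712×10^-5 K/W
Total R = ΔT/Q = 509/11500 = 0.04426 K/W
R_ceramic-fibre blanket = R_total − R_other = 0.04424 K/W
k = L/(R·A) = 0.07/(0.04424×21.8)

k ≈ 0.0726 W/(m·K)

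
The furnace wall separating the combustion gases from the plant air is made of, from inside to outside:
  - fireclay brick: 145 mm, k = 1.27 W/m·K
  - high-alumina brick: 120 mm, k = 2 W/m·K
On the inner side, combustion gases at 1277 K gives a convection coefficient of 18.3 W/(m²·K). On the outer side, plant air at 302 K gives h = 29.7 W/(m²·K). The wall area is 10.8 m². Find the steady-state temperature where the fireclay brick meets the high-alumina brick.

T ≈ 650 K

Thermal resistances in series:
R_inner film = 1/(h_i·A) = 1/(18.3×10.8) = 0.00506 K/W
R_fireclay brick = L/(kA) = 0.145/(1.27×10.8) = 0.01057 K/W
R_high-alumina brick = L/(kA) = 0.12/(2×10.8) = 0.005556 K/W
R_outer film = 1/(h_o·A) = 1/(29.7×10.8) = 0.003118 K/W
R_total = 0.0243 K/W;  Q = ΔT/R_total = 975/0.0243 = 40120 W
T_interface = T_inner − Q·ΣR(inner→interface) = 1277 − 40100×0.01563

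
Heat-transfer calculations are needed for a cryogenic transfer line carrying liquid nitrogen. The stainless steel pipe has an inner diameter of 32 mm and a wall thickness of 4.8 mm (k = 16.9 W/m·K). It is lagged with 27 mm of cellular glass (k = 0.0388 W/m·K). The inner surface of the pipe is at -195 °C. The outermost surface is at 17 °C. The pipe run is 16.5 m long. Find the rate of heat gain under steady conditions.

Treating each annulus and film as a series resistance:
R_stainless steel pipe wall = ln(20.8/16)/(2π×16.9×16.5) = 1.497×10^-4 K/W
R_cellular glass = ln(47.8/20.8)/(2π×0.0388×16.5) = 0.2069 K/W
R_total = 0.207 K/W
Q = ΔT/R_total = 212/0.207

Q ≈ 1020 W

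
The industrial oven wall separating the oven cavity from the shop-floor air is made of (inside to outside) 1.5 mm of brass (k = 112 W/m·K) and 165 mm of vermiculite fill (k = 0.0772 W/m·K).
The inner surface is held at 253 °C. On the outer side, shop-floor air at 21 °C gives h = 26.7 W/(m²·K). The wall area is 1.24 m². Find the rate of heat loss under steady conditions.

Q ≈ 132 W

Thermal resistances in series:
R_brass = L/(kA) = 0.0015/(112×1.24) = 1.08×10^-5 K/W
R_vermiculite fill = L/(kA) = 0.165/(0.0772×1.24) = 1.724 K/W
R_outer film = 1/(h_o·A) = 1/(26.7×1.24) = 0.0302 K/W
R_total = 1.754 K/W
Q = ΔT / R_total = 232 / 1.754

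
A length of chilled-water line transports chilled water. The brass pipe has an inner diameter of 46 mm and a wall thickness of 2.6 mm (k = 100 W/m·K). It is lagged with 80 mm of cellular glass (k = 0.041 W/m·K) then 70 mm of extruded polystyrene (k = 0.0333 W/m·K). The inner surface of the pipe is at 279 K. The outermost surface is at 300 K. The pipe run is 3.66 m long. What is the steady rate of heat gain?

Q ≈ 9.69 W

Per-layer cylindrical resistances, series-summed:
R_brass pipe wall = ln(25.6/23)/(2π×100×3.66) = 4.657×10^-5 K/W
R_cellular glass = ln(105.6/25.6)/(2π×0.041×3.66) = 1.503 K/W
R_extruded polystyrene = ln(175.6/105.6)/(2π×0.0333×3.66) = 0.6641 K/W
R_total = 2.167 K/W
Q = ΔT/R_total = 21/2.167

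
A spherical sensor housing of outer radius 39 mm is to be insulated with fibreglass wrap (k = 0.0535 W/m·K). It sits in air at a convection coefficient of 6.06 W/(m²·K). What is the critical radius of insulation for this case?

For a sphere r_cr = 2k/h = 2×0.0535/6.06
r_cr = 17.7 mm; since the bare radius (39 mm) is above r_cr, any added insulation will reduce heat loss.

r_cr ≈ 17.7 mm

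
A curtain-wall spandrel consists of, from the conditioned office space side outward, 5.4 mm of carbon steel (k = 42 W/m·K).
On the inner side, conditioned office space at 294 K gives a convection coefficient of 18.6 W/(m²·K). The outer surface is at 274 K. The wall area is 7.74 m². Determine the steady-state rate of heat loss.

Q ≈ 2870 W

Model the wall as resistances in series:
R_inner film = 1/(h_i·A) = 1/(18.6×7.74) = 0.006946 K/W
R_carbon steel = L/(kA) = 0.0054/(42×7.74) = 1.661×10^-5 K/W
R_total = 0.006963 K/W
Q = ΔT / R_total = 20 / 0.006963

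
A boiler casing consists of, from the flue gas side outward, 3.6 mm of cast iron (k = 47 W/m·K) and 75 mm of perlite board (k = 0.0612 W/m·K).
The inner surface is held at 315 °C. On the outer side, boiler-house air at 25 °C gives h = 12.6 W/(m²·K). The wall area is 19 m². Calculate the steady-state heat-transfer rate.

Q ≈ 4220 W

Series thermal resistances:
R_cast iron = L/(kA) = 0.0036/(47×19) = 4.031×10^-6 K/W
R_perlite board = L/(kA) = 0.075/(0.0612×19) = 0.0645 K/W
R_outer film = 1/(h_o·A) = 1/(12.6×19) = 0.004177 K/W
R_total = 0.06868 K/W
Q = ΔT / R_total = 290 / 0.06868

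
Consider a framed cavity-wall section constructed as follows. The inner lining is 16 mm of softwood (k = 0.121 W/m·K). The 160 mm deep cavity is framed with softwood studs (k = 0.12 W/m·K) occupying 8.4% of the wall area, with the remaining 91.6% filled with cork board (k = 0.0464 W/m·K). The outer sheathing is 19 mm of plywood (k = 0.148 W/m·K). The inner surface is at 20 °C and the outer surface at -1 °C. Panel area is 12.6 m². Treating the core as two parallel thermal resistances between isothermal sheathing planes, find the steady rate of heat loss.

Sheathing layers in series; stud and cavity paths in parallel between them.
R_inner = 0.016/(0.121×12.6) = 0.01049 K/W
R_stud  = 0.16/(0.12×0.084×12.6) = 1.26 K/W
R_cav   = 0.16/(0.0464×0.916×12.6) = 0.2988 K/W
1/R_core = 1/R_stud + 1/R_cav → R_core = 0.2415 K/W
R_outer = 0.019/(0.148×12.6) = 0.01019 K/W
R_total = 0.2622 K/W
Q = ΔT/R_total = 21/0.2622

Q ≈ 80.1 W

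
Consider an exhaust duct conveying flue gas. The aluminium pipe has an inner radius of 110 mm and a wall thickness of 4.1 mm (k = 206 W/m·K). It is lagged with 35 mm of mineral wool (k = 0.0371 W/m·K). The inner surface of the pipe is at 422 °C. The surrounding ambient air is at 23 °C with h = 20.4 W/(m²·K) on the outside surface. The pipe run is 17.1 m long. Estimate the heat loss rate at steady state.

Per-layer cylindrical resistances, series-summed:
R_aluminium pipe wall = ln(114.1/110)/(2π×206×17.1) = 1.653×10^-6 K/W
R_mineral wool = ln(149.1/114.1)/(2π×0.0371×17.1) = 0.06712 K/W
R_outer film = 1/(h_o·2πr_oL) = 1/(20.4×2π×0.1491×17.1) = 0.00306 K/W
R_total = 0.07018 K/W
Q = ΔT/R_total = 399/0.07018

Q ≈ 5690 W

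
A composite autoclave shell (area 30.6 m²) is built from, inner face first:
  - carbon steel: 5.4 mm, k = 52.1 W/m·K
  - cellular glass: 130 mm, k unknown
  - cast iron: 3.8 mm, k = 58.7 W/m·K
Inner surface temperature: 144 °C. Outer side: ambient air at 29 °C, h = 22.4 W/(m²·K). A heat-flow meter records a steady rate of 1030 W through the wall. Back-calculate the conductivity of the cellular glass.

k ≈ 0.0386 W/(m·K)

Thermal resistances in series:
R_carbon steel = L/(kA) = 0.0054/(52.1×30.6) = 3.387×10^-6 K/W
R_cast iron = L/(kA) = 0.0038/(58.7×30.6) = 2.116×10^-6 K/W
R_outer film = 1/(h_o·A) = 1/(22.4×30.6) = 0.001459 K/W
Sum of known resistances R_other = 0.001464 K/W
Total R = ΔT/Q = 115/1030 = 0.1117 K/W
R_cellular glass = R_total − R_other = 0.1102 K/W
k = L/(R·A) = 0.13/(0.1102×30.6)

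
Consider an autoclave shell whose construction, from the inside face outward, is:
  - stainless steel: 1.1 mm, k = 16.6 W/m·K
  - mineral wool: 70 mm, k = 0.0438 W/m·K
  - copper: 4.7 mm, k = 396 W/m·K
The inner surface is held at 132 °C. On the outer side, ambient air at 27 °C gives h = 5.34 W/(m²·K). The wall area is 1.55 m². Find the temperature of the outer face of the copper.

Treating each layer as a thermal resistance in series:
R_stainless steel = L/(kA) = 0.0011/(16.6×1.55) = 4.275×10^-5 K/W
R_mineral wool = L/(kA) = 0.07/(0.0438×1.55) = 1.031 K/W
R_copper = L/(kA) = 0.0047/(396×1.55) = 7.657×10^-6 K/W
R_outer film = 1/(h_o·A) = 1/(5.34×1.55) = 0.1208 K/W
R_total = 1.152 K/W;  Q = ΔT/R_total = 105/1.152 = 91.15 W
T_interface = T_inner − Q·ΣR(inner→interface) = 132 − 91.2×1.031

T ≈ 38 °C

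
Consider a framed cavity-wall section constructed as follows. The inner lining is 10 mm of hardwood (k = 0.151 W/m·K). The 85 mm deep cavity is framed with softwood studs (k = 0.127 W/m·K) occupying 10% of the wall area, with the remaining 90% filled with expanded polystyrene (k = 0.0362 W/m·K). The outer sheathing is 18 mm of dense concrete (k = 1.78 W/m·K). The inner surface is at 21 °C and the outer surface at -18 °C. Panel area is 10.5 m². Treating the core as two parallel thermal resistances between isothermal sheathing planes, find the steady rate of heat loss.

Q ≈ 210 W

Sheathing layers in series; stud and cavity paths in parallel between them.
R_inner = 0.01/(0.151×10.5) = 0.006307 K/W
R_stud  = 0.085/(0.127×0.1×10.5) = 0.6374 K/W
R_cav   = 0.085/(0.0362×0.9×10.5) = 0.2485 K/W
1/R_core = 1/R_stud + 1/R_cav → R_core = 0.1788 K/W
R_outer = 0.018/(1.78×10.5) = 9.631×10^-4 K/W
R_total = 0.1861 K/W
Q = ΔT/R_total = 39/0.1861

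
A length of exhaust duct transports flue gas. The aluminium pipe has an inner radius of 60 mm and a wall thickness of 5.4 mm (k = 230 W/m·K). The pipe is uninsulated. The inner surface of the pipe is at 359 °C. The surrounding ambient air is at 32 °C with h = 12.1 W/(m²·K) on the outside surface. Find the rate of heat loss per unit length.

For a radial system each layer contributes R = ln(r_out/r_in)/(2πkL); films add R = 1/(hA).
R_aluminium pipe wall = ln(65.4/60)/(2π×230×1) = 5.963×10^-5 K/W
R_outer film = 1/(h_o·2πr_oL) = 1/(12.1×2π×0.0654×1) = 0.2011 K/W
R_total = 0.2012 K/W
Q = ΔT/R_total = 327/0.2012

q′ ≈ 1630 W/m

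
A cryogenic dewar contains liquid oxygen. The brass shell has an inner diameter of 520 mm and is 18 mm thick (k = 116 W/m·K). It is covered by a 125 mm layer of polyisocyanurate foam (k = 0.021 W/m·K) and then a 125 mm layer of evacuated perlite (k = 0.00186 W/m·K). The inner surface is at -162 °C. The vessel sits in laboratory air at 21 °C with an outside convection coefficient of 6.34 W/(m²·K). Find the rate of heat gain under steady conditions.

Q ≈ 6.22 W

Radial (spherical) resistances in series:
R_brass shell = (1/0.26 − 1/0.278)/(4π×116) = 1.708×10^-4 K/W
R_polyisocyanurate foam = (1/0.278 − 1/0.403)/(4π×0.021) = 4.228 K/W
R_evacuated perlite = (1/0.403 − 1/0.528)/(4π×0.00186) = 25.13 K/W
R_outer film = 1/(h·4πr_o²) = 1/(6.34×4π×0.528²) = 0.04502 K/W
R_total = 29.41 K/W
Q = ΔT/R_total = 183/29.41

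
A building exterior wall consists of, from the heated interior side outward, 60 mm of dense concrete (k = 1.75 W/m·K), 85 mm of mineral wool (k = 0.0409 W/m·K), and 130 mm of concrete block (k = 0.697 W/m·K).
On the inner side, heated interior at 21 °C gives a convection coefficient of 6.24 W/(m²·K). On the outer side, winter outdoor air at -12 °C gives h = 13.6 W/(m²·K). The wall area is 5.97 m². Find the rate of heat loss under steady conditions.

Using the resistance-network approach (series):
R_inner film = 1/(h_i·A) = 1/(6.24×5.97) = 0.02684 K/W
R_dense concrete = L/(kA) = 0.06/(1.75×5.97) = 0.005743 K/W
R_mineral wool = L/(kA) = 0.085/(0.0409×5.97) = 0.3481 K/W
R_concrete block = L/(kA) = 0.13/(0.697×5.97) = 0.03124 K/W
R_outer film = 1/(h_o·A) = 1/(13.6×5.97) = 0.01232 K/W
R_total = 0.4243 K/W
Q = ΔT / R_total = 33 / 0.4243

Q ≈ 77.8 W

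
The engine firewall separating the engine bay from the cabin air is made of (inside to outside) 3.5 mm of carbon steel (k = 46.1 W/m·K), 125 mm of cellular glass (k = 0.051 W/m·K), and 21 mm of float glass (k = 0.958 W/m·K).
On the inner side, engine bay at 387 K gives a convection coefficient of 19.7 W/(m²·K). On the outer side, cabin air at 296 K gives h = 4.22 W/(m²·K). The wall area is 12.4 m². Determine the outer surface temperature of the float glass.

Treating each layer as a thermal resistance in series:
R_inner film = 1/(h_i·A) = 1/(19.7×12.4) = 0.004094 K/W
R_carbon steel = L/(kA) = 0.0035/(46.1×12.4) = 6.123×10^-6 K/W
R_cellular glass = L/(kA) = 0.125/(0.051×12.4) = 0.1977 K/W
R_float glass = L/(kA) = 0.021/(0.958×12.4) = 0.001768 K/W
R_outer film = 1/(h_o·A) = 1/(4.22×12.4) = 0.01911 K/W
R_total = 0.2226 K/W;  Q = ΔT/R_total = 91/0.2226 = 408.7 W
T_interface = T_inner − Q·ΣR(inner→interface) = 387 − 409×0.2035

T ≈ 304 K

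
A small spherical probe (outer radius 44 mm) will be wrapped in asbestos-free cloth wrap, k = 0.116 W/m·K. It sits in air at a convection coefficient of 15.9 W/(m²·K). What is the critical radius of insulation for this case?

For a sphere r_cr = 2k/h = 2×0.116/15.9
r_cr = 14.6 mm; since the bare radius (44 mm) is above r_cr, any added insulation will reduce heat loss.

r_cr ≈ 14.6 mm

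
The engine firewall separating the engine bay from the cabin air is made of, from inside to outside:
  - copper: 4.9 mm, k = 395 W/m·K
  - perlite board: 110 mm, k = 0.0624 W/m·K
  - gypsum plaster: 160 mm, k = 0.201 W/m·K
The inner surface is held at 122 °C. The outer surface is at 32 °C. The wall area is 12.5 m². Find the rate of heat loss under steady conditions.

Q ≈ 440 W

Model the wall as resistances in series:
R_copper = L/(kA) = 0.0049/(395×12.5) = 9.924×10^-7 K/W
R_perlite board = L/(kA) = 0.11/(0.0624×12.5) = 0.141 K/W
R_gypsum plaster = L/(kA) = 0.16/(0.201×12.5) = 0.06368 K/W
R_total = 0.2047 K/W
Q = ΔT / R_total = 90 / 0.2047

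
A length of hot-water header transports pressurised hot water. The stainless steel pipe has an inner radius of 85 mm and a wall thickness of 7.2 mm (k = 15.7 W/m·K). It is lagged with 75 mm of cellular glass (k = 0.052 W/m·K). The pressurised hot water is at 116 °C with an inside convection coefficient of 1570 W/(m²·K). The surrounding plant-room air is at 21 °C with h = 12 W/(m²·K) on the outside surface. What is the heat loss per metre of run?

For a radial system each layer contributes R = ln(r_out/r_in)/(2πkL); films add R = 1/(hA).
R_inner film = 1/(h_i·2πr₁L) = 1/(1570×2π×0.085×1) = 0.001193 K/W
R_stainless steel pipe wall = ln(92.2/85)/(2π×15.7×1) = 8.242×10^-4 K/W
R_cellular glass = ln(167.2/92.2)/(2π×0.052×1) = 1.822 K/W
R_outer film = 1/(h_o·2πr_oL) = 1/(12×2π×0.1672×1) = 0.07932 K/W
R_total = 1.903 K/W
Q = ΔT/R_total = 95/1.903

q′ ≈ 49.9 W/m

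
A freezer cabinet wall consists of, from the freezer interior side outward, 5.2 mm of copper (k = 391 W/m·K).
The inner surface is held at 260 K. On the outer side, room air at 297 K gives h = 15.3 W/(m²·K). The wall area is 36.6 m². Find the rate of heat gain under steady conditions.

Q ≈ 20700 W

Using the resistance-network approach (series):
R_copper = L/(kA) = 0.0052/(391×36.6) = 3.634×10^-7 K/W
R_outer film = 1/(h_o·A) = 1/(15.3×36.6) = 0.001786 K/W
R_total = 0.001786 K/W
Q = ΔT / R_total = 37 / 0.001786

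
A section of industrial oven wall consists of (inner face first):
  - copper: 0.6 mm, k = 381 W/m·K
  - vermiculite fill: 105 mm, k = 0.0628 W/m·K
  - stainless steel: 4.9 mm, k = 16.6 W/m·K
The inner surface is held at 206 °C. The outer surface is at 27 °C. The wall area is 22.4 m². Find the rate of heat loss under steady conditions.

Q ≈ 2400 W

Model the wall as resistances in series:
R_copper = L/(kA) = 0.0006/(381×22.4) = 7.03×10^-8 K/W
R_vermiculite fill = L/(kA) = 0.105/(0.0628×22.4) = 0.07464 K/W
R_stainless steel = L/(kA) = 0.0049/(16.6×22.4) = 1.318×10^-5 K/W
R_total = 0.07465 K/W
Q = ΔT / R_total = 179 / 0.07465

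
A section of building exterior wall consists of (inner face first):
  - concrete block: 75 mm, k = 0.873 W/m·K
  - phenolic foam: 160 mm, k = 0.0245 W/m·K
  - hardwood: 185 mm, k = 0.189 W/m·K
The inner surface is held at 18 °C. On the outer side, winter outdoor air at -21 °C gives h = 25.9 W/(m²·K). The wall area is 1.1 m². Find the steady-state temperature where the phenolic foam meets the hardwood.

Thermal resistances in series:
R_concrete block = L/(kA) = 0.075/(0.873×1.1) = 0.0781 K/W
R_phenolic foam = L/(kA) = 0.16/(0.0245×1.1) = 5.937 K/W
R_hardwood = L/(kA) = 0.185/(0.189×1.1) = 0.8899 K/W
R_outer film = 1/(h_o·A) = 1/(25.9×1.1) = 0.0351 K/W
R_total = 6.94 K/W;  Q = ΔT/R_total = 39/6.94 = 5.62 W
T_interface = T_inner − Q·ΣR(inner→interface) = 18 − 5.62×6.015

T ≈ -15.8 °C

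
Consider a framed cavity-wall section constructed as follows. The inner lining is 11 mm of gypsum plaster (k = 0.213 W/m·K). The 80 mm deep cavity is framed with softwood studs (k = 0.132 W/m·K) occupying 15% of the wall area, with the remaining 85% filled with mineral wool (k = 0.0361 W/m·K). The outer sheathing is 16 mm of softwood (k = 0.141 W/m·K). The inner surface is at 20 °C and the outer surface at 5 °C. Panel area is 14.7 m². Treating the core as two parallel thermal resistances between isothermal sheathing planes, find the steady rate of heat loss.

Q ≈ 126 W

Sheathing layers in series; stud and cavity paths in parallel between them.
R_inner = 0.011/(0.213×14.7) = 0.003513 K/W
R_stud  = 0.08/(0.132×0.15×14.7) = 0.2749 K/W
R_cav   = 0.08/(0.0361×0.85×14.7) = 0.1774 K/W
1/R_core = 1/R_stud + 1/R_cav → R_core = 0.1078 K/W
R_outer = 0.016/(0.141×14.7) = 0.007719 K/W
R_total = 0.119 K/W
Q = ΔT/R_total = 15/0.119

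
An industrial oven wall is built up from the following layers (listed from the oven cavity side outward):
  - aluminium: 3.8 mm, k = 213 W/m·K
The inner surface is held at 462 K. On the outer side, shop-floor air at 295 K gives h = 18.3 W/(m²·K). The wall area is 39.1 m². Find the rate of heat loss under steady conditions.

Q ≈ 119000 W

Series thermal resistances:
R_aluminium = L/(kA) = 0.0038/(213×39.1) = 4.563×10^-7 K/W
R_outer film = 1/(h_o·A) = 1/(18.3×39.1) = 0.001398 K/W
R_total = 0.001398 K/W
Q = ΔT / R_total = 167 / 0.001398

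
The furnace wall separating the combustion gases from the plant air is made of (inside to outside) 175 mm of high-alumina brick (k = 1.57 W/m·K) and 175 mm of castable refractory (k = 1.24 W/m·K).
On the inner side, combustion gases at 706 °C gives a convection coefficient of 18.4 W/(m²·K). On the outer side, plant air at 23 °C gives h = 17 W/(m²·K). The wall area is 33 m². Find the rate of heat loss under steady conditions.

Treating each layer as a thermal resistance in series:
R_inner film = 1/(h_i·A) = 1/(18.4×33) = 0.001647 K/W
R_high-alumina brick = L/(kA) = 0.175/(1.57×33) = 0.003378 K/W
R_castable refractory = L/(kA) = 0.175/(1.24×33) = 0.004277 K/W
R_outer film = 1/(h_o·A) = 1/(17×33) = 0.001783 K/W
R_total = 0.01108 K/W
Q = ΔT / R_total = 683 / 0.01108

Q ≈ 61600 W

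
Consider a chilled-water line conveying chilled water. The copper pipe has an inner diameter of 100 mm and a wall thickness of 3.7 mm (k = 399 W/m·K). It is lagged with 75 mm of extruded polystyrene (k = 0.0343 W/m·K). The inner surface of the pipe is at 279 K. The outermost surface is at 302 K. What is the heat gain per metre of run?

For a radial system each layer contributes R = ln(r_out/r_in)/(2πkL); films add R = 1/(hA).
R_copper pipe wall = ln(53.7/50)/(2π×399×1) = 2.848×10^-5 K/W
R_extruded polystyrene = ln(128.7/53.7)/(2π×0.0343×1) = 4.056 K/W
R_total = 4.056 K/W
Q = ΔT/R_total = 23/4.056

q′ ≈ 5.67 W/m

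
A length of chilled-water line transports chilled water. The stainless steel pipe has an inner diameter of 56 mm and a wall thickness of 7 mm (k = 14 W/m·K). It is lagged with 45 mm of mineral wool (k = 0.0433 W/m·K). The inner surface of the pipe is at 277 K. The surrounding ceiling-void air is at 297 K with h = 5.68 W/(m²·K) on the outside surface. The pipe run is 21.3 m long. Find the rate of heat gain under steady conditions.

Q ≈ 126 W

For a radial system each layer contributes R = ln(r_out/r_in)/(2πkL); films add R = 1/(hA).
R_stainless steel pipe wall = ln(35/28)/(2π×14×21.3) = 1.191×10^-4 K/W
R_mineral wool = ln(80/35)/(2π×0.0433×21.3) = 0.1427 K/W
R_outer film = 1/(h_o·2πr_oL) = 1/(5.68×2π×0.08×21.3) = 0.01644 K/W
R_total = 0.1592 K/W
Q = ΔT/R_total = 20/0.1592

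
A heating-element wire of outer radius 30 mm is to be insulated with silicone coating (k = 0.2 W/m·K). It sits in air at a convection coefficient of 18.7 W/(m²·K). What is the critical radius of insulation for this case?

For a cylinder r_cr = k/h = 0.2/18.7
r_cr = 10.7 mm; since the bare radius (30 mm) is above r_cr, any added insulation will reduce heat loss.

r_cr ≈ 10.7 mm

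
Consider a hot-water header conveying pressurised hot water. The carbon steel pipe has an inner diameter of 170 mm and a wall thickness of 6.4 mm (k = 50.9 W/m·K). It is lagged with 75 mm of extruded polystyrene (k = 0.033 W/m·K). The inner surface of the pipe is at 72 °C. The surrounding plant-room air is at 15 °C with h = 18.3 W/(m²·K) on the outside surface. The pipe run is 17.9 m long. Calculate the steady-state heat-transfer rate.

Q ≈ 347 W

For a radial system each layer contributes R = ln(r_out/r_in)/(2πkL); films add R = 1/(hA).
R_carbon steel pipe wall = ln(91.4/85)/(2π×50.9×17.9) = 1.268×10^-5 K/W
R_extruded polystyrene = ln(166.4/91.4)/(2π×0.033×17.9) = 0.1614 K/W
R_outer film = 1/(h_o·2πr_oL) = 1/(18.3×2π×0.1664×17.9) = 0.00292 K/W
R_total = 0.1644 K/W
Q = ΔT/R_total = 57/0.1644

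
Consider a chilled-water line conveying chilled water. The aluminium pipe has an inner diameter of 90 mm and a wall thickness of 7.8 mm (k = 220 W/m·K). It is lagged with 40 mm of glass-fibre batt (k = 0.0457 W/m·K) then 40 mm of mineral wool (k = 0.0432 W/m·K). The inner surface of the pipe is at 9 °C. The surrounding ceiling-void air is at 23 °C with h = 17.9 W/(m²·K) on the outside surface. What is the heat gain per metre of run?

Radial resistances (cylindrical: R_cond = ln(r_o/r_i)/(2πkL), R_conv = 1/(h·2πrL)):
R_aluminium pipe wall = ln(52.8/45)/(2π×220×1) = 1.156×10^-4 K/W
R_glass-fibre batt = ln(92.8/52.8)/(2π×0.0457×1) = 1.964 K/W
R_mineral wool = ln(132.8/92.8)/(2π×0.0432×1) = 1.32 K/W
R_outer film = 1/(h_o·2πr_oL) = 1/(17.9×2π×0.1328×1) = 0.06695 K/W
R_total = 3.351 K/W
Q = ΔT/R_total = 14/3.351

q′ ≈ 4.18 W/m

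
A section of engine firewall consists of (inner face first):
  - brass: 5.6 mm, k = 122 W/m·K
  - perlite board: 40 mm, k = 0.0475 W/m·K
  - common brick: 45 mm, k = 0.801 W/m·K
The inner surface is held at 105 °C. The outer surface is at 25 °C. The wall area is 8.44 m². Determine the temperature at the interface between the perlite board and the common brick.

T ≈ 30 °C

Series thermal resistances:
R_brass = L/(kA) = 0.0056/(122×8.44) = 5.439×10^-6 K/W
R_perlite board = L/(kA) = 0.04/(0.0475×8.44) = 0.09978 K/W
R_common brick = L/(kA) = 0.045/(0.801×8.44) = 0.006656 K/W
R_total = 0.1064 K/W;  Q = ΔT/R_total = 80/0.1064 = 751.6 W
T_interface = T_inner − Q·ΣR(inner→interface) = 105 − 752×0.09978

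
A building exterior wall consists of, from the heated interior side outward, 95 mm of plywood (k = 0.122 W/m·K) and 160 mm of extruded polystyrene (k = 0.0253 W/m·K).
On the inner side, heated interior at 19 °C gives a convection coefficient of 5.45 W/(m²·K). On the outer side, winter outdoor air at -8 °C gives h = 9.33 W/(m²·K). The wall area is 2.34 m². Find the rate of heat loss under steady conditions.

Series thermal resistances:
R_inner film = 1/(h_i·A) = 1/(5.45×2.34) = 0.07841 K/W
R_plywood = L/(kA) = 0.095/(0.122×2.34) = 0.3328 K/W
R_extruded polystyrene = L/(kA) = 0.16/(0.0253×2.34) = 2.703 K/W
R_outer film = 1/(h_o·A) = 1/(9.33×2.34) = 0.0458 K/W
R_total = 3.16 K/W
Q = ΔT / R_total = 27 / 3.16

Q ≈ 8.55 W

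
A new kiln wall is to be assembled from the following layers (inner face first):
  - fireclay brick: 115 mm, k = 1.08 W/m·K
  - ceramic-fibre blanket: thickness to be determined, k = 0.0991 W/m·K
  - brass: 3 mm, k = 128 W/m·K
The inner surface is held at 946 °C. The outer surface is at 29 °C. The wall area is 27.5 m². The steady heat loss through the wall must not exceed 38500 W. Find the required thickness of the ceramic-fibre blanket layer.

L ≈ 54.4 mm

Thermal resistances in series:
R_fireclay brick = L/(kA) = 0.115/(1.08×27.5) = 0.003872 K/W
R_brass = L/(kA) = 0.003/(128×27.5) = 8.523×10^-7 K/W
Sum of the known resistances R_other = 0.003873 K/W
Required total resistance R_tot = ΔT/Q_allow = 917/38500 = 0.02382 K/W
R_ceramic-fibre blanket = R_tot − R_other = 0.01995 K/W
L = R·k·A = 0.01995×0.0991×27.5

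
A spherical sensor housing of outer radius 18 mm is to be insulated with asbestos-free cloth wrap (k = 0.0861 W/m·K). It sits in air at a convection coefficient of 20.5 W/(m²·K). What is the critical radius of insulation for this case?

For a sphere r_cr = 2k/h = 2×0.0861/20.5
r_cr = 8.4 mm; since the bare radius (18 mm) is above r_cr, any added insulation will reduce heat loss.

r_cr ≈ 8.4 mm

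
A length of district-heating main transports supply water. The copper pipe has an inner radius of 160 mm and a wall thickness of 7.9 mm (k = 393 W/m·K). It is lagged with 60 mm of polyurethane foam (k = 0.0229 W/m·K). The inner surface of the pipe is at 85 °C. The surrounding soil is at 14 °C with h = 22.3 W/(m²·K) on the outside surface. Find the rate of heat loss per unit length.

q′ ≈ 32.9 W/m

Radial resistances (cylindrical: R_cond = ln(r_o/r_i)/(2πkL), R_conv = 1/(h·2πrL)):
R_copper pipe wall = ln(167.9/160)/(2π×393×1) = 1.952×10^-5 K/W
R_polyurethane foam = ln(227.9/167.9)/(2π×0.0229×1) = 2.123 K/W
R_outer film = 1/(h_o·2πr_oL) = 1/(22.3×2π×0.2279×1) = 0.03132 K/W
R_total = 2.155 K/W
Q = ΔT/R_total = 71/2.155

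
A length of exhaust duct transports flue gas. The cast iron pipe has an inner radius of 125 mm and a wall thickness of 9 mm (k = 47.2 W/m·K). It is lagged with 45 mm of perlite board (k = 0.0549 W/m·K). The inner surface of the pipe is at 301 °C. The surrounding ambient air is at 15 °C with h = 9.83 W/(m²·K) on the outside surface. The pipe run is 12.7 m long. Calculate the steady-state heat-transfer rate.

Q ≈ 3910 W

Per-layer cylindrical resistances, series-summed:
R_cast iron pipe wall = ln(134/125)/(2π×47.2×12.7) = 1.846×10^-5 K/W
R_perlite board = ln(179/134)/(2π×0.0549×12.7) = 0.06609 K/W
R_outer film = 1/(h_o·2πr_oL) = 1/(9.83×2π×0.179×12.7) = 0.007122 K/W
R_total = 0.07323 K/W
Q = ΔT/R_total = 286/0.07323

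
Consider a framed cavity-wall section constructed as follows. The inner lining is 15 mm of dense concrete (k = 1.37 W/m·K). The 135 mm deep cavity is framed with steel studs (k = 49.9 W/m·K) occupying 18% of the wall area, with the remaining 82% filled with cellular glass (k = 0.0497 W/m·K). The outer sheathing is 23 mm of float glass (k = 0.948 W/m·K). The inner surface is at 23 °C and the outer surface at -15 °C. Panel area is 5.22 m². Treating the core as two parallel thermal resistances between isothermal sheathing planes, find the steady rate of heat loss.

Sheathing layers in series; stud and cavity paths in parallel between them.
R_inner = 0.015/(1.37×5.22) = 0.002097 K/W
R_stud  = 0.135/(49.9×0.18×5.22) = 0.002879 K/W
R_cav   = 0.135/(0.0497×0.82×5.22) = 0.6346 K/W
1/R_core = 1/R_stud + 1/R_cav → R_core = 0.002866 K/W
R_outer = 0.023/(0.948×5.22) = 0.004648 K/W
R_total = 0.009612 K/W
Q = ΔT/R_total = 38/0.009612

Q ≈ 3950 W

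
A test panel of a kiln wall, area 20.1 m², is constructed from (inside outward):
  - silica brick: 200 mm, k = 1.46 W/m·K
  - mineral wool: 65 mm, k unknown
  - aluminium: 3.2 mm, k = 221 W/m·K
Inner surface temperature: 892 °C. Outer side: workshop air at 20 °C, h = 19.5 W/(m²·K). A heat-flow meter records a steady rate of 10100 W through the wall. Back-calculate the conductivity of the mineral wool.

k ≈ 0.042 W/(m·K)

Model the wall as resistances in series:
R_silica brick = L/(kA) = 0.2/(1.46×20.1) = 0.006815 K/W
R_aluminium = L/(kA) = 0.0032/(221×20.1) = 7.204×10^-7 K/W
R_outer film = 1/(h_o·A) = 1/(19.5×20.1) = 0.002551 K/W
Sum of known resistances R_other = 0.009367 K/W
Total R = ΔT/Q = 872/10100 = 0.08634 K/W
R_mineral wool = R_total − R_other = 0.07697 K/W
k = L/(R·A) = 0.065/(0.07697×20.1)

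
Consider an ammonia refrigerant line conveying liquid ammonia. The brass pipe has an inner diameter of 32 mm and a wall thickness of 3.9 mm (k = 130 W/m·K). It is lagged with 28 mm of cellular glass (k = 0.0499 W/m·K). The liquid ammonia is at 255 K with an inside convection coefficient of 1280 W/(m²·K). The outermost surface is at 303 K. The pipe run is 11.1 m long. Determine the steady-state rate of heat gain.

Q ≈ 190 W

For a radial system each layer contributes R = ln(r_out/r_in)/(2πkL); films add R = 1/(hA).
R_inner film = 1/(h_i·2πr₁L) = 1/(1280×2π×0.016×11.1) = 7.001×10^-4 K/W
R_brass pipe wall = ln(19.9/16)/(2π×130×11.1) = 2.406×10^-5 K/W
R_cellular glass = ln(47.9/19.9)/(2π×0.0499×11.1) = 0.2524 K/W
R_total = 0.2531 K/W
Q = ΔT/R_total = 48/0.2531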